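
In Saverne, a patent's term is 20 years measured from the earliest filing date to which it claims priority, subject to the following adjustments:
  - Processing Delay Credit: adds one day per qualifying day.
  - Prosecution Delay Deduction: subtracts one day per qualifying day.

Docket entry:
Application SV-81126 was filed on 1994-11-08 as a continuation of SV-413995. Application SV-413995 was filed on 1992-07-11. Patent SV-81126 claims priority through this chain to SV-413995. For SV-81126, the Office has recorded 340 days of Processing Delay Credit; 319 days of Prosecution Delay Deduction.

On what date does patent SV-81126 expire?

Earliest priority filing: 11 July 1992.
Base term: 11 July 1992 + 20 years → 11 July 2012.
Processing Delay Credit: +340 days → 16 June 2013.
Prosecution Delay Deduction: −319 days → 1 August 2012.

August 1, 2012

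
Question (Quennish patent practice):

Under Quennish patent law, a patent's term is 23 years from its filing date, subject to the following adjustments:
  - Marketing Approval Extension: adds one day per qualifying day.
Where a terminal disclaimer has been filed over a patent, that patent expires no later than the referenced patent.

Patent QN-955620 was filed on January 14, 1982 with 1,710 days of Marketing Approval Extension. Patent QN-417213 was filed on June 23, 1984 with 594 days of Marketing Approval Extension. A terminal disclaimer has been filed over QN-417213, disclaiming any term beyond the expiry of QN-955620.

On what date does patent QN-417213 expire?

2009-02-06

Natural term of QN-417213:
  Base: filing + 23 years → 23 June 2007.
  Marketing Approval Extension: +594 days → 6 February 2009.
Expiry of referenced patent QN-955620:
  Base: filing + 23 years → 14 January 2005.
  Marketing Approval Extension: +1710 days → 20 September 2009.
Terminal disclaimer: QN-417213 expires on the earlier of 6 February 2009 and 20 September 2009.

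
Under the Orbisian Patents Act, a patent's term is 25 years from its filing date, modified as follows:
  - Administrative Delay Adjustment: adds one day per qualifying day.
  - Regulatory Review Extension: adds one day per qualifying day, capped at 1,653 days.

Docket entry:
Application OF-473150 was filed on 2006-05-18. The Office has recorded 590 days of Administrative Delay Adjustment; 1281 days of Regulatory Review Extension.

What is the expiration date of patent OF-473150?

Base term: filing date + 25 years → 18 May 2031.
Administrative Delay Adjustment: +590 days → 28 December 2032.
Regulatory Review Extension: 1281 days (within the 1653-day cap) → +1281 days → 1 July 2036.

2036-07-01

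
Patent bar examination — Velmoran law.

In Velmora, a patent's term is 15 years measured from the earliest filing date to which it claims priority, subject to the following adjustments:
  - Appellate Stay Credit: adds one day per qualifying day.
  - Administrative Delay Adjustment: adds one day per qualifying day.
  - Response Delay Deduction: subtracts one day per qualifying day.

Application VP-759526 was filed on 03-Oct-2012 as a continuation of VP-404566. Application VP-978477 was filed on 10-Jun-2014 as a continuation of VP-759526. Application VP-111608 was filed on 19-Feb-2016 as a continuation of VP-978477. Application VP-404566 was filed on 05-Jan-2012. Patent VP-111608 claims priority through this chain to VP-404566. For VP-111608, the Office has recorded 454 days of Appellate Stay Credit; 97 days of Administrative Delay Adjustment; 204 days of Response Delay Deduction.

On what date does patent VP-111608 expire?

December 18, 2027

Earliest priority filing: 5 January 2012.
Base term: 5 January 2012 + 15 years → 5 January 2027.
Appellate Stay Credit: +454 days → 3 April 2028.
Administrative Delay Adjustment: +97 days → 9 July 2028.
Response Delay Deduction: −204 days → 18 December 2027.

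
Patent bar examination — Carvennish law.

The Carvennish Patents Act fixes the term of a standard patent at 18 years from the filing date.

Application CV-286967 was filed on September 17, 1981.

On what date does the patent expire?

September 17, 1999

Filing date + 18 years → 17 September 1999.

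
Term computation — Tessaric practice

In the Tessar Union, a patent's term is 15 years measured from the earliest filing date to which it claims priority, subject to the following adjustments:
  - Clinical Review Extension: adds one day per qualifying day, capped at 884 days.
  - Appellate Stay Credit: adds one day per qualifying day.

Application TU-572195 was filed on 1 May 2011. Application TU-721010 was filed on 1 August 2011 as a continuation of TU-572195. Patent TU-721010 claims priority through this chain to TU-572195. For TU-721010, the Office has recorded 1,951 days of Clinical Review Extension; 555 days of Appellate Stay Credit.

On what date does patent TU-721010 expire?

2030-04-09

Earliest priority filing: 1 May 2011.
Base term: 1 May 2011 + 15 years → 1 May 2026.
Clinical Review Extension: 1951 days claimed exceeds the 884-day cap, so +884 days → 1 October 2028.
Appellate Stay Credit: +555 days → 9 April 2030.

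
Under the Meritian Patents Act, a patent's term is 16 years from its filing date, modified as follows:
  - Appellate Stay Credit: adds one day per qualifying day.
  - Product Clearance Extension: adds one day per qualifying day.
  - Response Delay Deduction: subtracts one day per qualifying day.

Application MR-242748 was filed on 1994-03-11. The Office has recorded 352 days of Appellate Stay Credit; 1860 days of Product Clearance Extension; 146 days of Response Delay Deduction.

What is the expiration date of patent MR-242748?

Base term: filing date + 16 years → 11 March 2010.
Appellate Stay Credit: +352 days → 26 February 2011.
Product Clearance Extension: +1860 days → 31 March 2016.
Response Delay Deduction: −146 days → 6 November 2015.

2015-11-06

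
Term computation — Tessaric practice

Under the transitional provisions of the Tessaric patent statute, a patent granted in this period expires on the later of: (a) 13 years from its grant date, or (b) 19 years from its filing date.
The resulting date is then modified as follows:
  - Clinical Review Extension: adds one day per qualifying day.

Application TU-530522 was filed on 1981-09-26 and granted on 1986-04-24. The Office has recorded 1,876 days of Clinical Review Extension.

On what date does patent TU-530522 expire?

(a) grant + 13 years → 24 April 1999.
(b) filing + 19 years → 26 September 2000.
Later of the two: 26 September 2000.
Clinical Review Extension: +1876 days → 15 November 2005.

2005-11-15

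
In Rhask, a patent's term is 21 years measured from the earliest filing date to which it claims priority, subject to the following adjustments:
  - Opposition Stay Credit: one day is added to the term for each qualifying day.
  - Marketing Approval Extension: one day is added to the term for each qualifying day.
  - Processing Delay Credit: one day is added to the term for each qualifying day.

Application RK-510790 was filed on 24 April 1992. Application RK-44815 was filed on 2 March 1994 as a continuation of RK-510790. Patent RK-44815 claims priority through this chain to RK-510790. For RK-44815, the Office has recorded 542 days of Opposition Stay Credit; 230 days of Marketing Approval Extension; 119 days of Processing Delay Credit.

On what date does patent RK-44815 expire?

Earliest priority filing: 24 April 1992.
Base term: 24 April 1992 + 21 years → 24 April 2013.
Opposition Stay Credit: +542 days → 18 October 2014.
Marketing Approval Extension: +230 days → 5 June 2015.
Processing Delay Credit: +119 days → 2 October 2015.

2015-10-02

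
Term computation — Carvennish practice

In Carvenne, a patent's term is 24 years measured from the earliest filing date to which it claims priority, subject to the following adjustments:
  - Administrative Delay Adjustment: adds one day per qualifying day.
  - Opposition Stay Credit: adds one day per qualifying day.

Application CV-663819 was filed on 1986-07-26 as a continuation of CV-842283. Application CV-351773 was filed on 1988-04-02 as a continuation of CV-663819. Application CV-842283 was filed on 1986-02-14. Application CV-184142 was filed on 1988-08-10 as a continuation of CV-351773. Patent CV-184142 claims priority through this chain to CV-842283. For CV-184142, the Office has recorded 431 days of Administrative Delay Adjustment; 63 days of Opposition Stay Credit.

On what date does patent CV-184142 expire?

Earliest priority filing: 14 February 1986.
Base term: 14 February 1986 + 24 years → 14 February 2010.
Administrative Delay Adjustment: +431 days → 21 April 2011.
Opposition Stay Credit: +63 days → 23 June 2011.

June 23, 2011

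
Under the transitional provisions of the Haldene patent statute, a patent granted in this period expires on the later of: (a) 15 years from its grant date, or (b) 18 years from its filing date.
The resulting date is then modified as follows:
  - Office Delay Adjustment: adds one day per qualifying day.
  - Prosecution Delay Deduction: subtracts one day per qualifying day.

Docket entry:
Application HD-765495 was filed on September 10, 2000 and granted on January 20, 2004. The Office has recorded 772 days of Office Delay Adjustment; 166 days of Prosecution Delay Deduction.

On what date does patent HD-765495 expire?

September 17, 2020

(a) grant + 15 years → 20 January 2019.
(b) filing + 18 years → 10 September 2018.
Later of the two: 20 January 2019.
Office Delay Adjustment: +772 days → 2 March 2021.
Prosecution Delay Deduction: −166 days → 17 September 2020.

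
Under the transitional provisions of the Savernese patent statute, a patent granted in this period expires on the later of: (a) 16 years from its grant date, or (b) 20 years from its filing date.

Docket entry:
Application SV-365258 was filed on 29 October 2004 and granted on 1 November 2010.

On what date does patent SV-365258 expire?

(a) grant + 16 years → 1 November 2026.
(b) filing + 20 years → 29 October 2024.
Later of the two: 1 November 2026.

November 1, 2026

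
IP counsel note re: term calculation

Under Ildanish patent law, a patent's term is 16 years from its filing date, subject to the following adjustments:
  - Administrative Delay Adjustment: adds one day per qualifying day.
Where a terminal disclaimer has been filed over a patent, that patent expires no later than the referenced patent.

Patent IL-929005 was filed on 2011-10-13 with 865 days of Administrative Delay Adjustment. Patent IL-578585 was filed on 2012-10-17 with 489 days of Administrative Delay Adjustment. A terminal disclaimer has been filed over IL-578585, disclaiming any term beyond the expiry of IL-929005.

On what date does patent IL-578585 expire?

Natural term of IL-578585:
  Base: filing + 16 years → 17 October 2028.
  Administrative Delay Adjustment: +489 days → 18 February 2030.
Expiry of referenced patent IL-929005:
  Base: filing + 16 years → 13 October 2027.
  Administrative Delay Adjustment: +865 days → 24 February 2030.
Terminal disclaimer: IL-578585 expires on the earlier of 18 February 2030 and 24 February 2030.

2030-02-18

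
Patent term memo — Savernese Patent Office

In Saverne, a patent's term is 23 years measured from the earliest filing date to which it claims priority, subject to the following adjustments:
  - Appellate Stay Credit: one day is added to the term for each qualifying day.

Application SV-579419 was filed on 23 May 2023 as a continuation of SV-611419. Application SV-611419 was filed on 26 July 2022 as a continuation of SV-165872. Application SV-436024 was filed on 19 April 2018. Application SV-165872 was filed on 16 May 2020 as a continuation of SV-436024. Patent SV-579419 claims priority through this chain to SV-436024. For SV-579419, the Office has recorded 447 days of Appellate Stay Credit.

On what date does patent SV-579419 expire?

Earliest priority filing: 19 April 2018.
Base term: 19 April 2018 + 23 years → 19 April 2041.
Appellate Stay Credit: +447 days → 10 July 2042.

July 10, 2042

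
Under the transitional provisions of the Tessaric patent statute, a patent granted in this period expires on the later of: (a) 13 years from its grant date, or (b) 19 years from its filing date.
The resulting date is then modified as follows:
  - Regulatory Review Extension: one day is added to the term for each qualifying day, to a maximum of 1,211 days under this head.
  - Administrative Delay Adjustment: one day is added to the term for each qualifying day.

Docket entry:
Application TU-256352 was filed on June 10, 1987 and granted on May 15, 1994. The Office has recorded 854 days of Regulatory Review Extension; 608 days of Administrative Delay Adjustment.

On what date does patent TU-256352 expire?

May 16, 2011

(a) grant + 13 years → 15 May 2007.
(b) filing + 19 years → 10 June 2006.
Later of the two: 15 May 2007.
Regulatory Review Extension: 854 days (within the 1211-day cap) → +854 days → 15 September 2009.
Administrative Delay Adjustment: +608 days → 16 May 2011.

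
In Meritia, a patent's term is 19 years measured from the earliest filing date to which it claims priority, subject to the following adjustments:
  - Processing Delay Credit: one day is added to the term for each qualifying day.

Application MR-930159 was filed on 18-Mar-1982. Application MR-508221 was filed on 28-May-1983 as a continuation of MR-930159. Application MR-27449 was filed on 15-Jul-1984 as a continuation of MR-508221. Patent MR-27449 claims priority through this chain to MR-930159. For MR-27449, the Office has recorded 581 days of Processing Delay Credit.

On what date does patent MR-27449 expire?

2002-10-20

Earliest priority filing: 18 March 1982.
Base term: 18 March 1982 + 19 years → 18 March 2001.
Processing Delay Credit: +581 days → 20 October 2002.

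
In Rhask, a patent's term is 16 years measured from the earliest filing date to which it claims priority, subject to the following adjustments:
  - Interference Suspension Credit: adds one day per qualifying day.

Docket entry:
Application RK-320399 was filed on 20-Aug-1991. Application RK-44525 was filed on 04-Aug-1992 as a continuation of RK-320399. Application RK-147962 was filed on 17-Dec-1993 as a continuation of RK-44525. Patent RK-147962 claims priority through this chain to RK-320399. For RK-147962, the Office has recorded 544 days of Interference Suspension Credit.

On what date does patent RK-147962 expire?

Earliest priority filing: 20 August 1991.
Base term: 20 August 1991 + 16 years → 20 August 2007.
Interference Suspension Credit: +544 days → 14 February 2009.

2009-02-14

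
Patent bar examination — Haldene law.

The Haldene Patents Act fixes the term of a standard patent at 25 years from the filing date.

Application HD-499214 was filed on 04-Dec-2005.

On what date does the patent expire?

Filing date + 25 years → 4 December 2030.

December 4, 2030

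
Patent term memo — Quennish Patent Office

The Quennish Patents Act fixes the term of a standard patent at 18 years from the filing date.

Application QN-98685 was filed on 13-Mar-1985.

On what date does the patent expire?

March 13, 2003

Filing date + 18 years → 13 March 2003.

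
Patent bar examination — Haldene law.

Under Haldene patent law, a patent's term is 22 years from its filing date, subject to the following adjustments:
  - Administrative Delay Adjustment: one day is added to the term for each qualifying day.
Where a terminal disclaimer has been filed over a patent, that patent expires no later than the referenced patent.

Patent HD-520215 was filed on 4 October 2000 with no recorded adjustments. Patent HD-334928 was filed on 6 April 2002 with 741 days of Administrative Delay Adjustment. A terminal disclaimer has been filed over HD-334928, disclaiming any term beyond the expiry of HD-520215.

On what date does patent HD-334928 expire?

Natural term of HD-334928:
  Base: filing + 22 years → 6 April 2024.
  Administrative Delay Adjustment: +741 days → 17 April 2026.
Expiry of referenced patent HD-520215:
  Base: filing + 22 years → 4 October 2022.
Terminal disclaimer: HD-334928 expires on the earlier of 17 April 2026 and 4 October 2022.

October 4, 2022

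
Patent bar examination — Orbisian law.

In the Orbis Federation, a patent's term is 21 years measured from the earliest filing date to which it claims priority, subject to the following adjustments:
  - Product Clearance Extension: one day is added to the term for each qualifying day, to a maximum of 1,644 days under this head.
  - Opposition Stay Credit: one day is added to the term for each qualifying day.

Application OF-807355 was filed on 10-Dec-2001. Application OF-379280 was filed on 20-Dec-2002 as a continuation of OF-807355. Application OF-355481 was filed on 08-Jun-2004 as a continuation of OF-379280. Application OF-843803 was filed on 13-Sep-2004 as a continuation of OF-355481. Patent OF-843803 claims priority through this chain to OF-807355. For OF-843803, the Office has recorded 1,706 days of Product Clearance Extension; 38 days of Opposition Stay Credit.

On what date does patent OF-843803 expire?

2027-07-19

Earliest priority filing: 10 December 2001.
Base term: 10 December 2001 + 21 years → 10 December 2022.
Product Clearance Extension: 1706 days claimed exceeds the 1644-day cap, so +1644 days → 11 June 2027.
Opposition Stay Credit: +38 days → 19 July 2027.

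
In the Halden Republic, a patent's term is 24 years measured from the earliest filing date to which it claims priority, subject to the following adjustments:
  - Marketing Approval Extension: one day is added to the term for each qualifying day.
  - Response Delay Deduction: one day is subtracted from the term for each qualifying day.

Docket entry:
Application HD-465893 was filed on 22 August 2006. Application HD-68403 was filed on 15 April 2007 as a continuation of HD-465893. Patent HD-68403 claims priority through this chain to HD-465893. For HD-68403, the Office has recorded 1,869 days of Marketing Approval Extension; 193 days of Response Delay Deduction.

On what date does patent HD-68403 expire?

Earliest priority filing: 22 August 2006.
Base term: 22 August 2006 + 24 years → 22 August 2030.
Marketing Approval Extension: +1869 days → 4 October 2035.
Response Delay Deduction: −193 days → 25 March 2035.

2035-03-25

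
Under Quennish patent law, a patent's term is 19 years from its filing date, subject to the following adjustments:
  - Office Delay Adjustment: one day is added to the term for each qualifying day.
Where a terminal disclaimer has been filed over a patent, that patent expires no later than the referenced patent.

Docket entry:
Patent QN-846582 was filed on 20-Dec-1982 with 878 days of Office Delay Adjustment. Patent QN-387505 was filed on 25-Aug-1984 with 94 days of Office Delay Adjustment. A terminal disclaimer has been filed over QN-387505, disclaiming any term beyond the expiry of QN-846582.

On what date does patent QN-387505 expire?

2003-11-27

Natural term of QN-387505:
  Base: filing + 19 years → 25 August 2003.
  Office Delay Adjustment: +94 days → 27 November 2003.
Expiry of referenced patent QN-846582:
  Base: filing + 19 years → 20 December 2001.
  Office Delay Adjustment: +878 days → 16 May 2004.
Terminal disclaimer: QN-387505 expires on the earlier of 27 November 2003 and 16 May 2004.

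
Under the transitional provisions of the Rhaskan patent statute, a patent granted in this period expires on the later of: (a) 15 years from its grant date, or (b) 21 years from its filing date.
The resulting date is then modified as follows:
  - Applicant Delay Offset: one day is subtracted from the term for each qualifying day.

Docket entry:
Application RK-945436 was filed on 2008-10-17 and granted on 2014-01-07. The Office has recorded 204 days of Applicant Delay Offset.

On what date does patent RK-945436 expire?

2029-03-27

(a) grant + 15 years → 7 January 2029.
(b) filing + 21 years → 17 October 2029.
Later of the two: 17 October 2029.
Applicant Delay Offset: −204 days → 27 March 2029.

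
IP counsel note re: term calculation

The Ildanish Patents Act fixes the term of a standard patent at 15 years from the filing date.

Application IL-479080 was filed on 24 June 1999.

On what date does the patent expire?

Filing date + 15 years → 24 June 2014.

June 24, 2014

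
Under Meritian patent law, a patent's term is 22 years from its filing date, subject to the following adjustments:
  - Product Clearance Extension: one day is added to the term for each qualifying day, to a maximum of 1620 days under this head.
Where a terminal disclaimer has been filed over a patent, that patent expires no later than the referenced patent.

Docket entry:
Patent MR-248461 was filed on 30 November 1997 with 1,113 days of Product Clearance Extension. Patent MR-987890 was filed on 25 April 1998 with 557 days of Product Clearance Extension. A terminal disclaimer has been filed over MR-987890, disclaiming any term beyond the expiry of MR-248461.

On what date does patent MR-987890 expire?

2021-11-03

Natural term of MR-987890:
  Base: filing + 22 years → 25 April 2020.
  Product Clearance Extension: 557 days (within the 1620-day cap) → +557 days → 3 November 2021.
Expiry of referenced patent MR-248461:
  Base: filing + 22 years → 30 November 2019.
  Product Clearance Extension: 1113 days (within the 1620-day cap) → +1113 days → 17 December 2022.
Terminal disclaimer: MR-987890 expires on the earlier of 3 November 2021 and 17 December 2022.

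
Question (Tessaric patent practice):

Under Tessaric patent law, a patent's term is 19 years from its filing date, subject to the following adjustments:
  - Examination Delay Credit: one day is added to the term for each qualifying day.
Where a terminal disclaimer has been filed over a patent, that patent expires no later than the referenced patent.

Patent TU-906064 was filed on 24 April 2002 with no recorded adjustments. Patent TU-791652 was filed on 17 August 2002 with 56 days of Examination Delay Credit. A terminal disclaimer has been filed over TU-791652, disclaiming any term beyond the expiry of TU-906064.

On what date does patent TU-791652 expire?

April 24, 2021

Natural term of TU-791652:
  Base: filing + 19 years → 17 August 2021.
  Examination Delay Credit: +56 days → 12 October 2021.
Expiry of referenced patent TU-906064:
  Base: filing + 19 years → 24 April 2021.
Terminal disclaimer: TU-791652 expires on the earlier of 12 October 2021 and 24 April 2021.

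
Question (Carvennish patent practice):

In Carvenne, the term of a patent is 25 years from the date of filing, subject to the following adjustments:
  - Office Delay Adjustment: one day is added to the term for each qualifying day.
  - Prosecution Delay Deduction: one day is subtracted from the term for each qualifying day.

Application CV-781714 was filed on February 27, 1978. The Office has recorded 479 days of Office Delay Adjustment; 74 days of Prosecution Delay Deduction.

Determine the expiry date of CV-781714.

Base term: filing date + 25 years → 27 February 2003.
Office Delay Adjustment: +479 days → 20 June 2004.
Prosecution Delay Deduction: −74 days → 7 April 2004.

2004-04-07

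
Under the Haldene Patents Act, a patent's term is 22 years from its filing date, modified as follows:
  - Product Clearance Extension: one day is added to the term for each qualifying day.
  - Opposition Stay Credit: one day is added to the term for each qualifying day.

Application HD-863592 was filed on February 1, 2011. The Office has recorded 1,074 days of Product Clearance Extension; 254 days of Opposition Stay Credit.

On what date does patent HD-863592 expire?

Base term: filing date + 22 years → 1 February 2033.
Product Clearance Extension: +1074 days → 11 January 2036.
Opposition Stay Credit: +254 days → 21 September 2036.

September 21, 2036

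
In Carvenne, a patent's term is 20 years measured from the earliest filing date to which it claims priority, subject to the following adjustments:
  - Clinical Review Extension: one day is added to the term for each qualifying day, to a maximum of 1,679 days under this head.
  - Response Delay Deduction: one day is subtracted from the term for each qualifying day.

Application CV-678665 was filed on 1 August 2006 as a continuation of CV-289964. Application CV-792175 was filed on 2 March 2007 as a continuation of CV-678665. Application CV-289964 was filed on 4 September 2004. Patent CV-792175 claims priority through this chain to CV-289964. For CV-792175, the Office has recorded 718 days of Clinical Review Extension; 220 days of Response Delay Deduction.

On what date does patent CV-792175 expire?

January 15, 2026

Earliest priority filing: 4 September 2004.
Base term: 4 September 2004 + 20 years → 4 September 2024.
Clinical Review Extension: 718 days (within the 1679-day cap) → +718 days → 23 August 2026.
Response Delay Deduction: −220 days → 15 January 2026.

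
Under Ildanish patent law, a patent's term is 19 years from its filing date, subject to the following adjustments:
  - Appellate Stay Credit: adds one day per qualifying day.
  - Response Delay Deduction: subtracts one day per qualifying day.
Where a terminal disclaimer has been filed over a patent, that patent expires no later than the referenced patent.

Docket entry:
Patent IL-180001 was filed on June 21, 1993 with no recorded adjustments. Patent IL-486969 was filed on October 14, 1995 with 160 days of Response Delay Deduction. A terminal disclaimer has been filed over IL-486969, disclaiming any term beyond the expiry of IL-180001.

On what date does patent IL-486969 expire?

Natural term of IL-486969:
  Base: filing + 19 years → 14 October 2014.
  Response Delay Deduction: −160 days → 7 May 2014.
Expiry of referenced patent IL-180001:
  Base: filing + 19 years → 21 June 2012.
Terminal disclaimer: IL-486969 expires on the earlier of 7 May 2014 and 21 June 2012.

2012-06-21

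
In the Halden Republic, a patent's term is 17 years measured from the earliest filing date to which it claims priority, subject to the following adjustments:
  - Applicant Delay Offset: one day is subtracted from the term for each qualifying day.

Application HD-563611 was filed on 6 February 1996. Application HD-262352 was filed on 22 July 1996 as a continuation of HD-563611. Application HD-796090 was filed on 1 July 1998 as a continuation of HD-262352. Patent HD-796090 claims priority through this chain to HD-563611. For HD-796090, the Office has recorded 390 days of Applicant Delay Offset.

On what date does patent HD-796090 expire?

Earliest priority filing: 6 February 1996.
Base term: 6 February 1996 + 17 years → 6 February 2013.
Applicant Delay Offset: −390 days → 13 January 2012.

2012-01-13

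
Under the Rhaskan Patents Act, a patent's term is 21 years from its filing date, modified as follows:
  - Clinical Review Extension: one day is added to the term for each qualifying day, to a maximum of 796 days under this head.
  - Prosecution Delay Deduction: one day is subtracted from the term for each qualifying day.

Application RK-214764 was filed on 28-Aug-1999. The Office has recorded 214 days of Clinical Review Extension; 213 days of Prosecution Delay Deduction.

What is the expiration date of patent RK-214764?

Base term: filing date + 21 years → 28 August 2020.
Clinical Review Extension: 214 days (within the 796-day cap) → +214 days → 30 March 2021.
Prosecution Delay Deduction: −213 days → 29 August 2020.

2020-08-29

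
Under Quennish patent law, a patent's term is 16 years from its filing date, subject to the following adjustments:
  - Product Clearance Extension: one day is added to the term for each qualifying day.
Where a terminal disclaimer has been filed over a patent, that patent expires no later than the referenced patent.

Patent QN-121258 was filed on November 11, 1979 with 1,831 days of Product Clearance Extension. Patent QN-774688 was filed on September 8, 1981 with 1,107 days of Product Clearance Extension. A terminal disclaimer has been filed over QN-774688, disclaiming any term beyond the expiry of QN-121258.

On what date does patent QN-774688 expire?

September 19, 2000

Natural term of QN-774688:
  Base: filing + 16 years → 8 September 1997.
  Product Clearance Extension: +1107 days → 19 September 2000.
Expiry of referenced patent QN-121258:
  Base: filing + 16 years → 11 November 1995.
  Product Clearance Extension: +1831 days → 15 November 2000.
Terminal disclaimer: QN-774688 expires on the earlier of 19 September 2000 and 15 November 2000.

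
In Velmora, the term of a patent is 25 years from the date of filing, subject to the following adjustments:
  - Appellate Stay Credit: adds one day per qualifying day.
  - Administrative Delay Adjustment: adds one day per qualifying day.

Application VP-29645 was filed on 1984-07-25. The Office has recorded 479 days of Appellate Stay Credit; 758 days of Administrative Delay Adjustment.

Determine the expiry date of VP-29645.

Base term: filing date + 25 years → 25 July 2009.
Appellate Stay Credit: +479 days → 16 November 2010.
Administrative Delay Adjustment: +758 days → 13 December 2012.

2012-12-13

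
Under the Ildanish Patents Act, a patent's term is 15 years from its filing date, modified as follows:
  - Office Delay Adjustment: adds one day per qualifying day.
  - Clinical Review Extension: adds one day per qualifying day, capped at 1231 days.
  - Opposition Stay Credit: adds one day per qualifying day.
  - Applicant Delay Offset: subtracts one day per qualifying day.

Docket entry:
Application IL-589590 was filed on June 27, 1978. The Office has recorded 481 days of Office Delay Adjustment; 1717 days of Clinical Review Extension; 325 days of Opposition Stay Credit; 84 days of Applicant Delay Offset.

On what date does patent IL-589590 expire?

1998-11-01

Base term: filing date + 15 years → 27 June 1993.
Office Delay Adjustment: +481 days → 21 October 1994.
Clinical Review Extension: 1717 days claimed exceeds the 1231-day cap, so +1231 days → 5 March 1998.
Opposition Stay Credit: +325 days → 24 January 1999.
Applicant Delay Offset: −84 days → 1 November 1998.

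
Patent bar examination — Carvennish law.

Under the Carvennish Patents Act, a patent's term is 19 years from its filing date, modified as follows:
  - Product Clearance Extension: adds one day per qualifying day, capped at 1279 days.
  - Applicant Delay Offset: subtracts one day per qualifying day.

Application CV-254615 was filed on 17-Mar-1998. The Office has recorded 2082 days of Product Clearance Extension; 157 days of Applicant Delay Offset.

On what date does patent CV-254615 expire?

Base term: filing date + 19 years → 17 March 2017.
Product Clearance Extension: 2082 days claimed exceeds the 1279-day cap, so +1279 days → 16 September 2020.
Applicant Delay Offset: −157 days → 12 April 2020.

April 12, 2020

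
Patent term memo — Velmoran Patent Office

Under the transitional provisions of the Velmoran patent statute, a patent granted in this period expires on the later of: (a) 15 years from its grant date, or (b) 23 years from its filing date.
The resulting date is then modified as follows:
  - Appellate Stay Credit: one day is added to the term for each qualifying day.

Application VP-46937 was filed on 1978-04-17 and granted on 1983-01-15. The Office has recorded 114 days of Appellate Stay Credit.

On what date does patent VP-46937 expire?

(a) grant + 15 years → 15 January 1998.
(b) filing + 23 years → 17 April 2001.
Later of the two: 17 April 2001.
Appellate Stay Credit: +114 days → 9 August 2001.

August 9, 2001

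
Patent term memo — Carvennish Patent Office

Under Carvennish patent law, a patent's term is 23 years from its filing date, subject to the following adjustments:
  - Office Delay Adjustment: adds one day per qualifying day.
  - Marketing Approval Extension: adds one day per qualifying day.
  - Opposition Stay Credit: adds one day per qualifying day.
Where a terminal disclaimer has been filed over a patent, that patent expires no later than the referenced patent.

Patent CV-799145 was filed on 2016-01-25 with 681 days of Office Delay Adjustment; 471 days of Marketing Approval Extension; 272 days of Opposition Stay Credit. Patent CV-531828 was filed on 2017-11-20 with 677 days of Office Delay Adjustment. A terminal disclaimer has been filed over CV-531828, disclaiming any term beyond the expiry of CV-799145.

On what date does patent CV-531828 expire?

2042-09-28

Natural term of CV-531828:
  Base: filing + 23 years → 20 November 2040.
  Office Delay Adjustment: +677 days → 28 September 2042.
Expiry of referenced patent CV-799145:
  Base: filing + 23 years → 25 January 2039.
  Office Delay Adjustment: +681 days → 6 December 2040.
  Marketing Approval Extension: +471 days → 22 March 2042.
  Opposition Stay Credit: +272 days → 19 December 2042.
Terminal disclaimer: CV-531828 expires on the earlier of 28 September 2042 and 19 December 2042.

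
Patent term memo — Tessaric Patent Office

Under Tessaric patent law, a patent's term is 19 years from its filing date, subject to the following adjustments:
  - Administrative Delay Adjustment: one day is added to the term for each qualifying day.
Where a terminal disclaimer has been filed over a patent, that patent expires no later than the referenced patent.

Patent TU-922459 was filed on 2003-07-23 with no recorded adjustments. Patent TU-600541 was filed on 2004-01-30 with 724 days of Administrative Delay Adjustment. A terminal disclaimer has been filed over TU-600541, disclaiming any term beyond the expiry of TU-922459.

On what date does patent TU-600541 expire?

Natural term of TU-600541:
  Base: filing + 19 years → 30 January 2023.
  Administrative Delay Adjustment: +724 days → 23 January 2025.
Expiry of referenced patent TU-922459:
  Base: filing + 19 years → 23 July 2022.
Terminal disclaimer: TU-600541 expires on the earlier of 23 January 2025 and 23 July 2022.

July 23, 2022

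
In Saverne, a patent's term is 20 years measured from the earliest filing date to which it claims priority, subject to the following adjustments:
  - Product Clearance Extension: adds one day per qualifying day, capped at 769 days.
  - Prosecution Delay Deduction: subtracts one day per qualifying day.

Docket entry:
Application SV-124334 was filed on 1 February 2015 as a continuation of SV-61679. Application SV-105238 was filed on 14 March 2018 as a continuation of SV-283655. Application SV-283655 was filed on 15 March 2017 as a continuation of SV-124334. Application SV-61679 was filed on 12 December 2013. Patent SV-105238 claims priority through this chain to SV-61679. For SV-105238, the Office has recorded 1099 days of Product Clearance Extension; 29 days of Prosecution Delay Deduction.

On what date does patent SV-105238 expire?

Earliest priority filing: 12 December 2013.
Base term: 12 December 2013 + 20 years → 12 December 2033.
Product Clearance Extension: 1099 days claimed exceeds the 769-day cap, so +769 days → 20 January 2036.
Prosecution Delay Deduction: −29 days → 22 December 2035.

December 22, 2035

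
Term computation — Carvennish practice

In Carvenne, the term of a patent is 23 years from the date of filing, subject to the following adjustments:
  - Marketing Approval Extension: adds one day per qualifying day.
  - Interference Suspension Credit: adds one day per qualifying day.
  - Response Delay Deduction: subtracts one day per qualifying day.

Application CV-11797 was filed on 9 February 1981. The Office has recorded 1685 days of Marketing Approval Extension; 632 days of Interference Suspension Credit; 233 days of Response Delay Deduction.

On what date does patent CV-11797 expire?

Base term: filing date + 23 years → 9 February 2004.
Marketing Approval Extension: +1685 days → 20 September 2008.
Interference Suspension Credit: +632 days → 14 June 2010.
Response Delay Deduction: −233 days → 24 October 2009.

2009-10-24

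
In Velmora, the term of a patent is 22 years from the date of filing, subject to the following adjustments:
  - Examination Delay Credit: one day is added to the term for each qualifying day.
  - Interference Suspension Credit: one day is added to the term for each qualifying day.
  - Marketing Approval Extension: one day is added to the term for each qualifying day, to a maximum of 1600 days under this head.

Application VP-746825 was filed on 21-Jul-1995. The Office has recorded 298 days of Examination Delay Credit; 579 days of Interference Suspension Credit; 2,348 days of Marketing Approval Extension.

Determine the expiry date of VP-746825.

May 2, 2024

Base term: filing date + 22 years → 21 July 2017.
Examination Delay Credit: +298 days → 15 May 2018.
Interference Suspension Credit: +579 days → 15 December 2019.
Marketing Approval Extension: 2348 days claimed exceeds the 1600-day cap, so +1600 days → 2 May 2024.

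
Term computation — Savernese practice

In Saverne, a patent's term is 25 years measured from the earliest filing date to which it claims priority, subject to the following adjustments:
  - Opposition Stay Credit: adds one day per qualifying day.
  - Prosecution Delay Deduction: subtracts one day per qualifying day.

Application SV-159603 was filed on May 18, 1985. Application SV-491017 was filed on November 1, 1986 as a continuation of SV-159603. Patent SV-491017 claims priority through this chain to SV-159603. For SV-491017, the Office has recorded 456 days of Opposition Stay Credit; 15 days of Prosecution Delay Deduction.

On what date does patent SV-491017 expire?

Earliest priority filing: 18 May 1985.
Base term: 18 May 1985 + 25 years → 18 May 2010.
Opposition Stay Credit: +456 days → 17 August 2011.
Prosecution Delay Deduction: −15 days → 2 August 2011.

August 2, 2011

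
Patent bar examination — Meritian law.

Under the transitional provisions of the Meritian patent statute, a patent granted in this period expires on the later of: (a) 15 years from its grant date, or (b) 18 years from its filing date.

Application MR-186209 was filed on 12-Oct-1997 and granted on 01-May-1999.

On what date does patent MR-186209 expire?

(a) grant + 15 years → 1 May 2014.
(b) filing + 18 years → 12 October 2015.
Later of the two: 12 October 2015.

October 12, 2015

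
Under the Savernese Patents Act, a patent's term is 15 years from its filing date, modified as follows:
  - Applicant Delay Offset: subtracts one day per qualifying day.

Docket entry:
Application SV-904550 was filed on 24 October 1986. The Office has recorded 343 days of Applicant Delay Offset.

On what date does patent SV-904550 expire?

November 15, 2000

Base term: filing date + 15 years → 24 October 2001.
Applicant Delay Offset: −343 days → 15 November 2000.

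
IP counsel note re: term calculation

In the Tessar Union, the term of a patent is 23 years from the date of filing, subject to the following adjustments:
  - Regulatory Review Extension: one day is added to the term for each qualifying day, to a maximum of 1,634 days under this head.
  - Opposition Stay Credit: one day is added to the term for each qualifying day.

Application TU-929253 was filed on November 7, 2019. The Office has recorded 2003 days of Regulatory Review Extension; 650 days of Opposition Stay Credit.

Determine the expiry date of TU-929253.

February 7, 2049

Base term: filing date + 23 years → 7 November 2042.
Regulatory Review Extension: 2003 days claimed exceeds the 1634-day cap, so +1634 days → 29 April 2047.
Opposition Stay Credit: +650 days → 7 February 2049.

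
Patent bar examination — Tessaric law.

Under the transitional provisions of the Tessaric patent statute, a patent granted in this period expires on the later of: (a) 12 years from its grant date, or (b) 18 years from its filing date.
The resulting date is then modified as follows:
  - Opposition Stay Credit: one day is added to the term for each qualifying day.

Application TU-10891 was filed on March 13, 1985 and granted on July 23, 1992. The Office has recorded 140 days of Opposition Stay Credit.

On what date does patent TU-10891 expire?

2004-12-10

(a) grant + 12 years → 23 July 2004.
(b) filing + 18 years → 13 March 2003.
Later of the two: 23 July 2004.
Opposition Stay Credit: +140 days → 10 December 2004.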